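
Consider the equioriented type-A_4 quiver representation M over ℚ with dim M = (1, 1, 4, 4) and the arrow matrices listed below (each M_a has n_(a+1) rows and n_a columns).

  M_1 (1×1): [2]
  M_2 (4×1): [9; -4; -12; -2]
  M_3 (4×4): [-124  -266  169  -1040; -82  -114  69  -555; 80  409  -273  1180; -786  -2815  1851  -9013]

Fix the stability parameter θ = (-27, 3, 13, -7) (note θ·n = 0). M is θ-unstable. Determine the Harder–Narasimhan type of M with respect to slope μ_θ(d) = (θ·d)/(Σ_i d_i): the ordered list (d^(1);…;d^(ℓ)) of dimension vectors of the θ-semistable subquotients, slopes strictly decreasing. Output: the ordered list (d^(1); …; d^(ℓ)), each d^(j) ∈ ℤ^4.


Interval decomposition of M: I[1,3], I[3,4]^3, I[4,4].
HN type (ℓ=4): μ^(1)=13; μ^(2)=3; μ^(3)=-7; μ^(4)=-27

((0, 0, 1, 0); (0, 1, 3, 3); (0, 0, 0, 1); (1, 0, 0, 0))


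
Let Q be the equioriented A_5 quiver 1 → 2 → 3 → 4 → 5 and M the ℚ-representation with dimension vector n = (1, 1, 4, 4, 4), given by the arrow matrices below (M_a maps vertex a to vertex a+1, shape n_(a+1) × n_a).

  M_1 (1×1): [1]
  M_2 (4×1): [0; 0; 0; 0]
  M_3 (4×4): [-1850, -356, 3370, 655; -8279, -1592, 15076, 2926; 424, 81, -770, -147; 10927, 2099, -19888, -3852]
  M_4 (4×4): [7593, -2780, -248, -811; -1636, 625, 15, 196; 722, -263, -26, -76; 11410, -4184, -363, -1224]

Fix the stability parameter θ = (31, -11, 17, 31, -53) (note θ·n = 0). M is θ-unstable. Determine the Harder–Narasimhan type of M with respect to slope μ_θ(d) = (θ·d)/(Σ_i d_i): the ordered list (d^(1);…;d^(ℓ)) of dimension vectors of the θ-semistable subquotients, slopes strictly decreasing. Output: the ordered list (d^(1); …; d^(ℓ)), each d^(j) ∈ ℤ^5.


Interval decomposition of M: I[1,2], I[3,5]^4.
HN type (ℓ=2): μ^(1)=10; μ^(2)=-5/3

((1, 1, 0, 0, 0); (0, 0, 4, 4, 4))


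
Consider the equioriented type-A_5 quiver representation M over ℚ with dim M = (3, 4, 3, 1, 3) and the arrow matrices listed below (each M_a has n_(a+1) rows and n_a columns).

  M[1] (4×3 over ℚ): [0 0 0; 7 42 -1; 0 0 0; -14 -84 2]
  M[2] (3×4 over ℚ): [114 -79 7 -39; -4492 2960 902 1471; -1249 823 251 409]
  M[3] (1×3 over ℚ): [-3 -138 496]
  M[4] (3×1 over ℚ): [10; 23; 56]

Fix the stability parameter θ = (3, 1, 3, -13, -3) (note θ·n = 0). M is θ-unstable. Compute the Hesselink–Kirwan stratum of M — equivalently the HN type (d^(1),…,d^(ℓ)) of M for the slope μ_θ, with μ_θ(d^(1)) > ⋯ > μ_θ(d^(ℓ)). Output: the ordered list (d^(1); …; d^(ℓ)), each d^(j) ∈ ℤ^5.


Via rank(M_{q-1}∘⋯∘M_p): M ≅ I[1,1]^2, I[1,5], I[2,2], I[2,3]^2, I[5,5]^2.
μ_θ-semistable layers: μ^(1)=3; μ^(2)=1; μ^(3)=-9/5; μ^(4)=-3

((2, 0, 2, 0, 0); (0, 3, 0, 0, 0); (1, 1, 1, 1, 1); (0, 0, 0, 0, 2))


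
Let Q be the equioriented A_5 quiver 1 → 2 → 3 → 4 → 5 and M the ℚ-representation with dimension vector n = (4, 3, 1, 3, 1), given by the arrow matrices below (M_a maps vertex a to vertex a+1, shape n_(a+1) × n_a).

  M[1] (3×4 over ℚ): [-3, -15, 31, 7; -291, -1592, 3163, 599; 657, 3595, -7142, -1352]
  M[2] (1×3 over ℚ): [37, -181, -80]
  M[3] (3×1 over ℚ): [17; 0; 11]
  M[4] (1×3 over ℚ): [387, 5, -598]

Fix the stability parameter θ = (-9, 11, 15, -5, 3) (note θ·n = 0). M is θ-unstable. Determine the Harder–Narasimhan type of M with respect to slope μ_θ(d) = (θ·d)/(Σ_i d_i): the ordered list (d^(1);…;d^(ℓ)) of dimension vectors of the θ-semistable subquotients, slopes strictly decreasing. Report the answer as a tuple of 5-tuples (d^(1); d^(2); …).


Barcode: M ≅ I[1,1], I[1,2]^2, I[1,5], I[4,4]^2. HN layers by μ_θ (4 steps, strictly decreasing):
  μ^(1)=11; μ^(2)=6; μ^(3)=-5; μ^(4)=-9

((0, 2, 0, 0, 0); (0, 1, 1, 1, 1); (0, 0, 0, 2, 0); (4, 0, 0, 0, 0))


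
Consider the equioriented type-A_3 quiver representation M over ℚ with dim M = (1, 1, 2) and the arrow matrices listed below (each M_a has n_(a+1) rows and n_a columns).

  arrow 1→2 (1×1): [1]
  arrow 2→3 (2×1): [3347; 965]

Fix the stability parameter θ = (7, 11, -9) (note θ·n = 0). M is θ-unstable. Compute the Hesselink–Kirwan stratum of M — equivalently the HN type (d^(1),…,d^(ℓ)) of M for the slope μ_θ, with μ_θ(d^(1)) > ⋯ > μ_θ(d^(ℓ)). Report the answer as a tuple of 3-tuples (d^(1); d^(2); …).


Via rank(M_{q-1}∘⋯∘M_p): M ≅ I[1,3], I[3,3].
μ_θ-semistable layers: μ^(1)=3; μ^(2)=-9

((1, 1, 1); (0, 0, 1))


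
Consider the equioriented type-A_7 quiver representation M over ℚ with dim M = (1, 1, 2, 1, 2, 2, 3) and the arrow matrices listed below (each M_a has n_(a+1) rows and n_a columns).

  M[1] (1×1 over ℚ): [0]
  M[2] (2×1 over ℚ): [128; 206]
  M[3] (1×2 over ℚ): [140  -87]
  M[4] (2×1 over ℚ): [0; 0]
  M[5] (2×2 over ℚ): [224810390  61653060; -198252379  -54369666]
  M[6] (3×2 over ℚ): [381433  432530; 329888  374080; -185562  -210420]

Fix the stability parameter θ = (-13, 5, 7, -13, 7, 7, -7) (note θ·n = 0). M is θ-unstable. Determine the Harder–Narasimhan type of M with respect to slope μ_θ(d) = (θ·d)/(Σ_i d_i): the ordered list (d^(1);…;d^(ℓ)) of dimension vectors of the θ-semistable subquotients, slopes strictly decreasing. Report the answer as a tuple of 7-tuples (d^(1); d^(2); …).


Barcode: M ≅ I[1,1], I[2,4], I[3,3], I[5,5], I[5,6], I[6,7], I[7,7]^2. HN layers by μ_θ (5 steps, strictly decreasing):
  μ^(1)=7; μ^(2)=0; μ^(3)=-1/3; μ^(4)=-7; μ^(5)=-13

((0, 0, 1, 0, 2, 1, 0); (0, 0, 0, 0, 0, 1, 1); (0, 1, 1, 1, 0, 0, 0); (0, 0, 0, 0, 0, 0, 2); (1, 0, 0, 0, 0, 0, 0))


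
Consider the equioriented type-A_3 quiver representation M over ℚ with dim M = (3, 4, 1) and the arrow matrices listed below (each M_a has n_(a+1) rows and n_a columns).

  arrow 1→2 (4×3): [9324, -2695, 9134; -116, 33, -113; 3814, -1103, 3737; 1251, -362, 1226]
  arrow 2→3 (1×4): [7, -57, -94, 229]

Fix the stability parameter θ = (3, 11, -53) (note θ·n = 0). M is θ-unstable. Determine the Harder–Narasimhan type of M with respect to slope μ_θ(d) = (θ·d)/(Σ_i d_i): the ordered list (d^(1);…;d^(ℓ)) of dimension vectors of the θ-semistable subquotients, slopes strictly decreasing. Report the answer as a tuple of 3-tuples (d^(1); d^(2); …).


Via rank(M_{q-1}∘⋯∘M_p): M ≅ I[1,2]^2, I[1,3], I[2,2].
μ_θ-semistable layers: μ^(1)=11; μ^(2)=3; μ^(3)=-13

((0, 3, 0); (2, 0, 0); (1, 1, 1))


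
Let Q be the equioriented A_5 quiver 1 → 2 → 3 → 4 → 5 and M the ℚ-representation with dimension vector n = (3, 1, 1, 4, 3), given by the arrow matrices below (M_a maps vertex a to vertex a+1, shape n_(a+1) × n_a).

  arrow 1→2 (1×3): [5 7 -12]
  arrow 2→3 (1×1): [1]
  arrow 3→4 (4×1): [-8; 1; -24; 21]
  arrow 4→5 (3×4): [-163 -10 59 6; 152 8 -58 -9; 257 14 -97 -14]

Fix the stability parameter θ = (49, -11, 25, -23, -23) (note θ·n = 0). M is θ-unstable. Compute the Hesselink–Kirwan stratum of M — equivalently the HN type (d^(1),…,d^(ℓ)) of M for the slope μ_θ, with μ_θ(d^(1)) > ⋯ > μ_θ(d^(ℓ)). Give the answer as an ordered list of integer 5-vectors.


Interval decomposition of M: I[1,1]^2, I[1,5], I[4,4]^2, I[4,5], I[5,5].
HN type (ℓ=3): μ^(1)=49; μ^(2)=17/5; μ^(3)=-23

((2, 0, 0, 0, 0); (1, 1, 1, 1, 1); (0, 0, 0, 3, 2))


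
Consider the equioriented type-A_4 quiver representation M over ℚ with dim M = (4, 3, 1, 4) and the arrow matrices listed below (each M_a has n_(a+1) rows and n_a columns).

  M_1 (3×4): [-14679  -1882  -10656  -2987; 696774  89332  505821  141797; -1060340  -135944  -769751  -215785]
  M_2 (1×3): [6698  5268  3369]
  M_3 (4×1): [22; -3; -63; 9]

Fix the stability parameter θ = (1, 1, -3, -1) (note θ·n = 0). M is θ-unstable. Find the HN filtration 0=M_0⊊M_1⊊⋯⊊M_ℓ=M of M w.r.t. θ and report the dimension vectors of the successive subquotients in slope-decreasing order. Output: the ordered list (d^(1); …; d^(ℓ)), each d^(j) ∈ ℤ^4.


Barcode: M ≅ I[1,1]^2, I[1,2], I[1,4], I[2,2], I[4,4]^3. HN layers by μ_θ (3 steps, strictly decreasing):
  μ^(1)=1; μ^(2)=-1/2; μ^(3)=-1

((3, 2, 0, 0); (1, 1, 1, 1); (0, 0, 0, 3))


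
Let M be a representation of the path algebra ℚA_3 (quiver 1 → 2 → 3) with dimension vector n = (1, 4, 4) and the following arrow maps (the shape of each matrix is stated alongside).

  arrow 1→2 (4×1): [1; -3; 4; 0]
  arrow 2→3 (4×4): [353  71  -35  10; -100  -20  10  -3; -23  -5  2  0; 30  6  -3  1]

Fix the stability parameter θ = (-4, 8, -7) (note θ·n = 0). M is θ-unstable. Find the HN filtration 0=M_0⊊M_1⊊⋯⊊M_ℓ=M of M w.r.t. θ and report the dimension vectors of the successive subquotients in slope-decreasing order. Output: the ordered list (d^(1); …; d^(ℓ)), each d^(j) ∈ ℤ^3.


Via rank(M_{q-1}∘⋯∘M_p): M ≅ I[1,2], I[2,3]^3, I[3,3].
μ_θ-semistable layers: μ^(1)=8; μ^(2)=1/2; μ^(3)=-4; μ^(4)=-7

((0, 1, 0); (0, 3, 3); (1, 0, 0); (0, 0, 1))


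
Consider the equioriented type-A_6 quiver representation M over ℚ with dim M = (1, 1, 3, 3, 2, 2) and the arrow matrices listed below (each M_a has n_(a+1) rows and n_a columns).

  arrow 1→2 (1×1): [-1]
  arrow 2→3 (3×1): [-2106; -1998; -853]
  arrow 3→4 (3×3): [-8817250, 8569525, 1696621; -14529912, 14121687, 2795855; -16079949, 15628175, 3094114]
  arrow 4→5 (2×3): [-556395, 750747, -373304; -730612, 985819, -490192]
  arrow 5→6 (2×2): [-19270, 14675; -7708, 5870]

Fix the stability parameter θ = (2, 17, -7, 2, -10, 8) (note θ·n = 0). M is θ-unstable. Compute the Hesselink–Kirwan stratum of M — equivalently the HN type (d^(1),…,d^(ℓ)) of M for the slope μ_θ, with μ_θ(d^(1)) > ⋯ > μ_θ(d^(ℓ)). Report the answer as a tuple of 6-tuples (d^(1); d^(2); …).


Interval decomposition of M: I[1,6], I[3,4], I[3,5], I[6,6].
HN type (ℓ=5): μ^(1)=8; μ^(2)=2; μ^(3)=4/5; μ^(4)=-4; μ^(5)=-7

((0, 0, 0, 0, 0, 2); (0, 0, 0, 1, 0, 0); (1, 1, 1, 1, 1, 0); (0, 0, 0, 1, 1, 0); (0, 0, 2, 0, 0, 0))


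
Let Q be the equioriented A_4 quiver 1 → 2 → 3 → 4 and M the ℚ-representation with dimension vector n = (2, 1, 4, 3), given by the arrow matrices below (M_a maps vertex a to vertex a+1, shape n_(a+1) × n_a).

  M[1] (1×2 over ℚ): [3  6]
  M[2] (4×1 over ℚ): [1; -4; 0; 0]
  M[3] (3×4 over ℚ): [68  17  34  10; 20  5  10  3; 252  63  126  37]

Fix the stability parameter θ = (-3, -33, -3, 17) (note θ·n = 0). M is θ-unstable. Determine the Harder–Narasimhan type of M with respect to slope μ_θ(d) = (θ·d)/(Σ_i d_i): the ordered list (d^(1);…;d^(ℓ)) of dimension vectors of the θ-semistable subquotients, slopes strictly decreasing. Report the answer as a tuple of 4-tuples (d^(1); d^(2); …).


Via rank(M_{q-1}∘⋯∘M_p): M ≅ I[1,1], I[1,3], I[3,3], I[3,4]^2, I[4,4].
μ_θ-semistable layers: μ^(1)=17; μ^(2)=-3; μ^(3)=-18

((0, 0, 0, 3); (1, 0, 4, 0); (1, 1, 0, 0))


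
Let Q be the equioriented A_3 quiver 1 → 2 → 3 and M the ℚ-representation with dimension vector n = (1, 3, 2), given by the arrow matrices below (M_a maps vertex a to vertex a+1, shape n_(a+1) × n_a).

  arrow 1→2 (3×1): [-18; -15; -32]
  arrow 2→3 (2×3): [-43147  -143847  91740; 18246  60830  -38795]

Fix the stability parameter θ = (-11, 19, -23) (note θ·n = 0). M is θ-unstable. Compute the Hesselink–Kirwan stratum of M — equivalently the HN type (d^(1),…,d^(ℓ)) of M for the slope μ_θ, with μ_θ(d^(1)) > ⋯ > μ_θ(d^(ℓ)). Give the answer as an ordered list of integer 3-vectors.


Barcode: M ≅ I[1,3], I[2,2], I[2,3]. HN layers by μ_θ (3 steps, strictly decreasing):
  μ^(1)=19; μ^(2)=-2; μ^(3)=-11

((0, 1, 0); (0, 2, 2); (1, 0, 0))


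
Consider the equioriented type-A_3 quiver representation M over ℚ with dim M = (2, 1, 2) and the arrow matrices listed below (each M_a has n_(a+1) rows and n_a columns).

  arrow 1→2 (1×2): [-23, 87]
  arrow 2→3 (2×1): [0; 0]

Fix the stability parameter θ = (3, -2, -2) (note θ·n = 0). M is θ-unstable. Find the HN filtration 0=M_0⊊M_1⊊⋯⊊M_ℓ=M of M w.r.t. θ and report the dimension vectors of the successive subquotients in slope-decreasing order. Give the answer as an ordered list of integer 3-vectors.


Interval decomposition of M: I[1,1], I[1,2], I[3,3]^2.
HN type (ℓ=3): μ^(1)=3; μ^(2)=1/2; μ^(3)=-2

((1, 0, 0); (1, 1, 0); (0, 0, 2))


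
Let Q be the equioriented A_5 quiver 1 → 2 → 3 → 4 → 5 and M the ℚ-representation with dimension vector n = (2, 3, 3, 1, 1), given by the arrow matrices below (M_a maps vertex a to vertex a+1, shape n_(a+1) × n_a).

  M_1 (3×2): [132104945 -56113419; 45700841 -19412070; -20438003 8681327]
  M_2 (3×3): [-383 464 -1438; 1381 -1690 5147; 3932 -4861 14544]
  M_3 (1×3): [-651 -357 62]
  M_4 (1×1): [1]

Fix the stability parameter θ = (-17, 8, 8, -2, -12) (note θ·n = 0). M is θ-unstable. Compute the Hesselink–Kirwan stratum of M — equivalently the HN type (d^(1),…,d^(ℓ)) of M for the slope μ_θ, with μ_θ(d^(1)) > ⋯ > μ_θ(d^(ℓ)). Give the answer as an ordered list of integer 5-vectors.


Barcode: M ≅ I[1,3], I[1,5], I[2,3]. HN layers by μ_θ (3 steps, strictly decreasing):
  μ^(1)=8; μ^(2)=1/2; μ^(3)=-17

((0, 2, 2, 0, 0); (0, 1, 1, 1, 1); (2, 0, 0, 0, 0))


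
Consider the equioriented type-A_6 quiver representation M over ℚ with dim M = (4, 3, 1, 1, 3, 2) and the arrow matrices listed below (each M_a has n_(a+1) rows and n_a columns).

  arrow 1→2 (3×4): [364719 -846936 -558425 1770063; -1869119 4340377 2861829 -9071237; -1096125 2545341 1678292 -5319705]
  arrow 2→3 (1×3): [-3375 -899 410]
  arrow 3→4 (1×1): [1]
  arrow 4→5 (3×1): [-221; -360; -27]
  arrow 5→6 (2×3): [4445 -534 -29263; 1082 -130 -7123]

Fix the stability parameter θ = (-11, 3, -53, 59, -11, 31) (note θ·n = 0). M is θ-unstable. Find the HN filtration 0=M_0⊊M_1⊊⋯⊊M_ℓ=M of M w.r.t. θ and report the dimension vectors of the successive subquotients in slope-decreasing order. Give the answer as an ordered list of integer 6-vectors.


Interval decomposition of M: I[1,1], I[1,2]^2, I[1,6], I[5,5], I[5,6].
HN type (ℓ=5): μ^(1)=31; μ^(2)=24; μ^(3)=3; μ^(4)=-11; μ^(5)=-61/3

((0, 0, 0, 0, 0, 2); (0, 0, 0, 1, 1, 0); (0, 2, 0, 0, 0, 0); (3, 0, 0, 0, 2, 0); (1, 1, 1, 0, 0, 0))


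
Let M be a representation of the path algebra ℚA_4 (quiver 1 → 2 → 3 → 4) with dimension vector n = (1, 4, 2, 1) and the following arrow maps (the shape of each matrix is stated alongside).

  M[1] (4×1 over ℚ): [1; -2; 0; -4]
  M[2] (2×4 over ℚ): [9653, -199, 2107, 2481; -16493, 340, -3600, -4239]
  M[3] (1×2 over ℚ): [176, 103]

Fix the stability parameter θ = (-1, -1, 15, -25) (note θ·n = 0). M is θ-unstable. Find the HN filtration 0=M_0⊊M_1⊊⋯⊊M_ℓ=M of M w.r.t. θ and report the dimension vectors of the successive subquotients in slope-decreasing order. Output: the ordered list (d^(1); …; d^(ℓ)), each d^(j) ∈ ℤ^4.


Interval decomposition of M: I[1,4], I[2,2]^2, I[2,3].
HN type (ℓ=3): μ^(1)=15; μ^(2)=-1; μ^(3)=-3

((0, 0, 1, 0); (0, 3, 0, 0); (1, 1, 1, 1))


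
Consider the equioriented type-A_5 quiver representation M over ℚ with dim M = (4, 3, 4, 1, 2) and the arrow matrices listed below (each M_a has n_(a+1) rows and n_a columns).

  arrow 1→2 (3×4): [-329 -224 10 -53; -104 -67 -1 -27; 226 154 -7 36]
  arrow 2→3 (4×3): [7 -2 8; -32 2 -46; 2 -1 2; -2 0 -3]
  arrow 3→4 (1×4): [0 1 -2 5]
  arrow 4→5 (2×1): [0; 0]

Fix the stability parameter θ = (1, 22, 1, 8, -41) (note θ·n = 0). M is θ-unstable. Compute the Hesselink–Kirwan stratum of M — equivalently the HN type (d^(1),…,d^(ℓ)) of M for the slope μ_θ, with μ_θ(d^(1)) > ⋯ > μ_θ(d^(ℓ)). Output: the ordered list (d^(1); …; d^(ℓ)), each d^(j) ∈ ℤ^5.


Barcode: M ≅ I[1,1], I[1,3]^2, I[1,4], I[3,3], I[5,5]^2. HN layers by μ_θ (4 steps, strictly decreasing):
  μ^(1)=23/2; μ^(2)=31/3; μ^(3)=1; μ^(4)=-41

((0, 2, 2, 0, 0); (0, 1, 1, 1, 0); (4, 0, 1, 0, 0); (0, 0, 0, 0, 2))


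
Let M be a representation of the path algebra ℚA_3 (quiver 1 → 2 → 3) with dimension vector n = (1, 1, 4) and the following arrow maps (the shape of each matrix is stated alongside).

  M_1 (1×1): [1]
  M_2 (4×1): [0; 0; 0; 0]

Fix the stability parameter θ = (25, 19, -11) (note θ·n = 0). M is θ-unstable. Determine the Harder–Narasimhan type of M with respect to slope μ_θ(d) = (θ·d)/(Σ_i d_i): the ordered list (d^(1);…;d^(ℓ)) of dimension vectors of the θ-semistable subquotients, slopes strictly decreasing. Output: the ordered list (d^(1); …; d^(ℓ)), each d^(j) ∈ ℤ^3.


Barcode: M ≅ I[1,2], I[3,3]^4. HN layers by μ_θ (2 steps, strictly decreasing):
  μ^(1)=22; μ^(2)=-11

((1, 1, 0); (0, 0, 4))


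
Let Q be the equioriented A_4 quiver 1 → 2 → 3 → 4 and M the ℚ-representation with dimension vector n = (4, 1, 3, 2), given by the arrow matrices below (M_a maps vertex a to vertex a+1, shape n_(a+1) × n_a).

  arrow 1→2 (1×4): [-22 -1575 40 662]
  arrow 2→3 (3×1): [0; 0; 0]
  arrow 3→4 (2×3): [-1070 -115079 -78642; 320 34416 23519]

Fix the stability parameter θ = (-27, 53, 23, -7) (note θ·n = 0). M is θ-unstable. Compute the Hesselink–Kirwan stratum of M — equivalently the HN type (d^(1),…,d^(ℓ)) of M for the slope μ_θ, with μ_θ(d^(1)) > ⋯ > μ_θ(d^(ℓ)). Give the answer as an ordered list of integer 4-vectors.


Barcode: M ≅ I[1,1]^3, I[1,2], I[3,3], I[3,4]^2. HN layers by μ_θ (4 steps, strictly decreasing):
  μ^(1)=53; μ^(2)=23; μ^(3)=8; μ^(4)=-27

((0, 1, 0, 0); (0, 0, 1, 0); (0, 0, 2, 2); (4, 0, 0, 0))


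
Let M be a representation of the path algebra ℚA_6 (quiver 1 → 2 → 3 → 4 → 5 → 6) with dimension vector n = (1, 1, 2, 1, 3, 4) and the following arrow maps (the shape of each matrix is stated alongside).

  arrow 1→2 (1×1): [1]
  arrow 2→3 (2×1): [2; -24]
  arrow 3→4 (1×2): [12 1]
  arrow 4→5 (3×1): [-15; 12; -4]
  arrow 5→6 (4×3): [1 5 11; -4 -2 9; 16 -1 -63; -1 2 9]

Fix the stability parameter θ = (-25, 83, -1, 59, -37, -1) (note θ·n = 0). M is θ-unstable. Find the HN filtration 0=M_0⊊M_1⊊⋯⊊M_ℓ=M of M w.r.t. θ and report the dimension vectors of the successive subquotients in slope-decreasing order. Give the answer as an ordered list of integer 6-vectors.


Barcode: M ≅ I[1,3], I[3,6], I[5,6]^2, I[6,6]. HN layers by μ_θ (5 steps, strictly decreasing):
  μ^(1)=41; μ^(2)=7; μ^(3)=-1; μ^(4)=-25; μ^(5)=-37

((0, 1, 1, 0, 0, 0); (0, 0, 0, 1, 1, 1); (0, 0, 1, 0, 0, 3); (1, 0, 0, 0, 0, 0); (0, 0, 0, 0, 2, 0))


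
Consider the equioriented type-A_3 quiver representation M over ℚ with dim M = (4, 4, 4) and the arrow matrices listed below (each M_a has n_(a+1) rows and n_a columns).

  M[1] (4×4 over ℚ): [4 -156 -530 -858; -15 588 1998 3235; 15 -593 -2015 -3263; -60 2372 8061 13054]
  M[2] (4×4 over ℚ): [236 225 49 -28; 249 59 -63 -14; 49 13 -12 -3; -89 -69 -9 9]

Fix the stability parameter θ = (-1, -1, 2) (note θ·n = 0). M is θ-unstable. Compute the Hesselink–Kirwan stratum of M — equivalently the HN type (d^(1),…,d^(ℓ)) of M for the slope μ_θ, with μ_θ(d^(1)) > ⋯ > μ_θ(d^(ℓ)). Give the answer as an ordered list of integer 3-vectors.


Barcode: M ≅ I[1,3]^4. HN layers by μ_θ (2 steps, strictly decreasing):
  μ^(1)=2; μ^(2)=-1

((0, 0, 4); (4, 4, 0))


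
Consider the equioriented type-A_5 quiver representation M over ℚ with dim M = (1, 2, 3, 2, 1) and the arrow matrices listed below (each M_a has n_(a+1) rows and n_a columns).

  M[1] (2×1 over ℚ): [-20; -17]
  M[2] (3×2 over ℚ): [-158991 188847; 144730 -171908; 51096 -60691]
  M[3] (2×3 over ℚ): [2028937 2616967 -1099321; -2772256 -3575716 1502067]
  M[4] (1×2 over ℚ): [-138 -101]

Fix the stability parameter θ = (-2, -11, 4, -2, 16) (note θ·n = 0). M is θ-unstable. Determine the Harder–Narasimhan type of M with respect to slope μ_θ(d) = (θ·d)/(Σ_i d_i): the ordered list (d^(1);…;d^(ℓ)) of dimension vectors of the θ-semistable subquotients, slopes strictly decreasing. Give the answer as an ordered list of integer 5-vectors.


Via rank(M_{q-1}∘⋯∘M_p): M ≅ I[1,5], I[2,4], I[3,3].
μ_θ-semistable layers: μ^(1)=16; μ^(2)=4; μ^(3)=1; μ^(4)=-13/2; μ^(5)=-11

((0, 0, 0, 0, 1); (0, 0, 1, 0, 0); (0, 0, 2, 2, 0); (1, 1, 0, 0, 0); (0, 1, 0, 0, 0))


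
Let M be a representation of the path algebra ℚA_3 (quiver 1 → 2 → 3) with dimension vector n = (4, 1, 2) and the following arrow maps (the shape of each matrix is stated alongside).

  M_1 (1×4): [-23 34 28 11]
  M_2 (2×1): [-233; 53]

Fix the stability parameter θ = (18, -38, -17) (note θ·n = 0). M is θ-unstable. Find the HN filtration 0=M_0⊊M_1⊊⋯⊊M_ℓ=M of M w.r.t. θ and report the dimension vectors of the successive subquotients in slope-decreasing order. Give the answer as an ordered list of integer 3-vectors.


Interval decomposition of M: I[1,1]^3, I[1,3], I[3,3].
HN type (ℓ=3): μ^(1)=18; μ^(2)=-37/3; μ^(3)=-17

((3, 0, 0); (1, 1, 1); (0, 0, 1))


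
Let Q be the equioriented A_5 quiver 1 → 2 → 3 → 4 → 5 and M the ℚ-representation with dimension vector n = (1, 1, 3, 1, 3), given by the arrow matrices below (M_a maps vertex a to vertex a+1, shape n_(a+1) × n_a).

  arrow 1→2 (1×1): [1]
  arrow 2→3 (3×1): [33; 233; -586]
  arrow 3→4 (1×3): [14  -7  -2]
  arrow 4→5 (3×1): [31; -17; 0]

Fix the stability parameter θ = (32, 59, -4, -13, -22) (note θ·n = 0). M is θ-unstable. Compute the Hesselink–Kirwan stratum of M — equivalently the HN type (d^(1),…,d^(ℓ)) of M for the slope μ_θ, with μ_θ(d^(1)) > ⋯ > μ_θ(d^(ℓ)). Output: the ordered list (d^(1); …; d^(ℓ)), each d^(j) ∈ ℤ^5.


Barcode: M ≅ I[1,5], I[3,3]^2, I[5,5]^2. HN layers by μ_θ (3 steps, strictly decreasing):
  μ^(1)=52/5; μ^(2)=-4; μ^(3)=-22

((1, 1, 1, 1, 1); (0, 0, 2, 0, 0); (0, 0, 0, 0, 2))


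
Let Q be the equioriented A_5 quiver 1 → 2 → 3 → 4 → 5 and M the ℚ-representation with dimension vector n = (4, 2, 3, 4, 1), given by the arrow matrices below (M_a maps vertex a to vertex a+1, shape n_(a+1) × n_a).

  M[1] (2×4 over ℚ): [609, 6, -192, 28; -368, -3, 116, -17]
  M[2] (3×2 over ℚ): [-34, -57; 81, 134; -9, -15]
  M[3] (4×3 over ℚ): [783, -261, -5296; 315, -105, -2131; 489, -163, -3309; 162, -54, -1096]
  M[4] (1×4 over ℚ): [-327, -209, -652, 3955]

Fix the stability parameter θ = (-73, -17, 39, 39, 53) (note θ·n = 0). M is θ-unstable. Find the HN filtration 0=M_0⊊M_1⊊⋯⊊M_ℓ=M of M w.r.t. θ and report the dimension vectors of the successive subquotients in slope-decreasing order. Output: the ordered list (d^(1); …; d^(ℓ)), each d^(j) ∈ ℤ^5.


Via rank(M_{q-1}∘⋯∘M_p): M ≅ I[1,1]^2, I[1,3], I[1,5], I[3,4], I[4,4]^2.
μ_θ-semistable layers: μ^(1)=53; μ^(2)=39; μ^(3)=-17; μ^(4)=-73

((0, 0, 0, 0, 1); (0, 0, 3, 4, 0); (0, 2, 0, 0, 0); (4, 0, 0, 0, 0))


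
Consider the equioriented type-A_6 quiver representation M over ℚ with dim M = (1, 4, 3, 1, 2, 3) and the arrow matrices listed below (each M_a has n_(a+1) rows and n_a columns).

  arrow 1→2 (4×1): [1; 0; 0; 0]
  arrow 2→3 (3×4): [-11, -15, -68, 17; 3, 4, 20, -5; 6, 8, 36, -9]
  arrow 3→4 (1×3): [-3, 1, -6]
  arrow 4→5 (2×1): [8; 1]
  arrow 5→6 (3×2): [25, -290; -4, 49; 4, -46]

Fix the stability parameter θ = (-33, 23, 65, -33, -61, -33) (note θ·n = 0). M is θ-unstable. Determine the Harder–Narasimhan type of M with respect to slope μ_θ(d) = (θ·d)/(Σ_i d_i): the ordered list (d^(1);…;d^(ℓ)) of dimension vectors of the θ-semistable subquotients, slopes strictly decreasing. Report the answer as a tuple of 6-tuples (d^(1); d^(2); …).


Via rank(M_{q-1}∘⋯∘M_p): M ≅ I[1,3], I[2,2], I[2,3], I[2,6], I[5,6], I[6,6].
μ_θ-semistable layers: μ^(1)=65; μ^(2)=23; μ^(3)=-39/5; μ^(4)=-33; μ^(5)=-61

((0, 0, 2, 0, 0, 0); (0, 3, 0, 0, 0, 0); (0, 1, 1, 1, 1, 1); (1, 0, 0, 0, 0, 2); (0, 0, 0, 0, 1, 0))


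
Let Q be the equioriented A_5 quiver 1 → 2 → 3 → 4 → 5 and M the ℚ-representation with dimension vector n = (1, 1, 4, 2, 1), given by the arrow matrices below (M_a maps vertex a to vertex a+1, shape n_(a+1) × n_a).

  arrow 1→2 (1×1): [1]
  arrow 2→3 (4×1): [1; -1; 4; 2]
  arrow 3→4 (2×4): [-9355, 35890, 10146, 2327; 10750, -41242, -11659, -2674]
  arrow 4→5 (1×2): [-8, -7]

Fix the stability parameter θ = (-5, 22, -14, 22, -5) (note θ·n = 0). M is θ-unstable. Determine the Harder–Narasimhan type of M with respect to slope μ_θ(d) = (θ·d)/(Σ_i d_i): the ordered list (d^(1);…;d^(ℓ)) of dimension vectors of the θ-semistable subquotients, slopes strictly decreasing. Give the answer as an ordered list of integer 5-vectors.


Interval decomposition of M: I[1,4], I[3,3]^2, I[3,5].
HN type (ℓ=5): μ^(1)=22; μ^(2)=17/2; μ^(3)=4; μ^(4)=-5; μ^(5)=-14

((0, 0, 0, 1, 0); (0, 0, 0, 1, 1); (0, 1, 1, 0, 0); (1, 0, 0, 0, 0); (0, 0, 3, 0, 0))


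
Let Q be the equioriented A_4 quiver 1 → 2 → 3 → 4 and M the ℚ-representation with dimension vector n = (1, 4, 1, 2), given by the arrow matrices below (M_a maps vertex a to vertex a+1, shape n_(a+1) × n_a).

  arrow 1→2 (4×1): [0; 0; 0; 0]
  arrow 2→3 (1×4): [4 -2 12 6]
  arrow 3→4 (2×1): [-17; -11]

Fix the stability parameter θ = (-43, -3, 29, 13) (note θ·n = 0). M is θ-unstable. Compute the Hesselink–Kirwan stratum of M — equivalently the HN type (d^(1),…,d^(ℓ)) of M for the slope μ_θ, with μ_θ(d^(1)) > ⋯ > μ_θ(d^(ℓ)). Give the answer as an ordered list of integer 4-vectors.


Barcode: M ≅ I[1,1], I[2,2]^3, I[2,4], I[4,4]. HN layers by μ_θ (4 steps, strictly decreasing):
  μ^(1)=21; μ^(2)=13; μ^(3)=-3; μ^(4)=-43

((0, 0, 1, 1); (0, 0, 0, 1); (0, 4, 0, 0); (1, 0, 0, 0))


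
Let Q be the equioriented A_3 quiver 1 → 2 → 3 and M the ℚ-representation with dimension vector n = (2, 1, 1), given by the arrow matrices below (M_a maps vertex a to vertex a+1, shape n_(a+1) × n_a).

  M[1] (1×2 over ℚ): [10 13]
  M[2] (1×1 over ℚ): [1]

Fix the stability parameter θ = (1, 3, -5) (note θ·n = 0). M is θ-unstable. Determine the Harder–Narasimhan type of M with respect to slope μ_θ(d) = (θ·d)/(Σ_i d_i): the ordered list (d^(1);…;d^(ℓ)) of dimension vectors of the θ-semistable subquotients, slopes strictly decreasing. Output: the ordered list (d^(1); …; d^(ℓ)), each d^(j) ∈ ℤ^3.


Barcode: M ≅ I[1,1], I[1,3]. HN layers by μ_θ (2 steps, strictly decreasing):
  μ^(1)=1; μ^(2)=-1/3

((1, 0, 0); (1, 1, 1))


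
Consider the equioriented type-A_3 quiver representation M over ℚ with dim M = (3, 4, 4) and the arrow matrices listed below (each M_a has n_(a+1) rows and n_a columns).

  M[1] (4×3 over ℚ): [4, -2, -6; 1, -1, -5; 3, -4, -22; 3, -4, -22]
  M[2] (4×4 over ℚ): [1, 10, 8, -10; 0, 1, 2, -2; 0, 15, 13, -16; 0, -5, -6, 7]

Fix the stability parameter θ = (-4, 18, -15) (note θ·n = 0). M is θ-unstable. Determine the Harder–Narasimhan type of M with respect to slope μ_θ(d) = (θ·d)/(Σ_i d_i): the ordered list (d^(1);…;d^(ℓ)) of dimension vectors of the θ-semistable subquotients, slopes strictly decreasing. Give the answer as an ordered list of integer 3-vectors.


Via rank(M_{q-1}∘⋯∘M_p): M ≅ I[1,1], I[1,3]^2, I[2,3]^2.
μ_θ-semistable layers: μ^(1)=3/2; μ^(2)=-4

((0, 4, 4); (3, 0, 0))


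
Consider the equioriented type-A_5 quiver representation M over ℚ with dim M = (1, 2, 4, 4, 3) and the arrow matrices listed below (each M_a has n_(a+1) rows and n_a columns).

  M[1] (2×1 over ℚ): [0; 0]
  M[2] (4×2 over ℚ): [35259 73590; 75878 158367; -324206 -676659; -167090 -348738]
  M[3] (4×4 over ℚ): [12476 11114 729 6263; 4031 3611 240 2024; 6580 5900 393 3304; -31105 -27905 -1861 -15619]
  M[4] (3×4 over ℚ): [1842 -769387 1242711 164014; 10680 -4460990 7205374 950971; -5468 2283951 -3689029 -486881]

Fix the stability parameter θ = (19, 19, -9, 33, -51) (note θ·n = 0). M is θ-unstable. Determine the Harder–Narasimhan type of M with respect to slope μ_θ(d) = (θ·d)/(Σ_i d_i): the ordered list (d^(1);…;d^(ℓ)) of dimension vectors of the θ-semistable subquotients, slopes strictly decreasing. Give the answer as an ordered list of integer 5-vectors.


Interval decomposition of M: I[1,1], I[2,5]^2, I[3,4], I[3,5].
HN type (ℓ=4): μ^(1)=33; μ^(2)=19; μ^(3)=-2; μ^(4)=-9

((0, 0, 0, 1, 0); (1, 0, 0, 0, 0); (0, 2, 2, 2, 2); (0, 0, 2, 1, 1))


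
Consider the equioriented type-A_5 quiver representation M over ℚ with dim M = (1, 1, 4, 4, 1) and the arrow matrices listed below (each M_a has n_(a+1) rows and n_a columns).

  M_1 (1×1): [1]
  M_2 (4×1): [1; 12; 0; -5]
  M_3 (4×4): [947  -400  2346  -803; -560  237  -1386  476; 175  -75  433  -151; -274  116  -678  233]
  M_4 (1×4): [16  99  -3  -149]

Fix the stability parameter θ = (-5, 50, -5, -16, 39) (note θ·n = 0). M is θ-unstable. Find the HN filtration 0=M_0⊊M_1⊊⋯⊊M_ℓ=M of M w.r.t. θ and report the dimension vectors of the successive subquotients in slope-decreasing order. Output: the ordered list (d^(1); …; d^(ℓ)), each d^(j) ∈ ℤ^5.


Via rank(M_{q-1}∘⋯∘M_p): M ≅ I[1,5], I[3,4]^3.
μ_θ-semistable layers: μ^(1)=39; μ^(2)=29/3; μ^(3)=-5; μ^(4)=-21/2

((0, 0, 0, 0, 1); (0, 1, 1, 1, 0); (1, 0, 0, 0, 0); (0, 0, 3, 3, 0))


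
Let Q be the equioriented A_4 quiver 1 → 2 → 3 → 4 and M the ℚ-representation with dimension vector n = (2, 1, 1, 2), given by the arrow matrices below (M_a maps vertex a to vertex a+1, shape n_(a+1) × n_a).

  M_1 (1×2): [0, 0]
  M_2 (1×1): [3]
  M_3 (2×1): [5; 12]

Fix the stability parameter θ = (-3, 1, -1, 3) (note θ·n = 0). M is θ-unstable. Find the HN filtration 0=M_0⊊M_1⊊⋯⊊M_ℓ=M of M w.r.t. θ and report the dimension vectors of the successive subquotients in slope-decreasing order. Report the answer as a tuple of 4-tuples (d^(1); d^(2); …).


Via rank(M_{q-1}∘⋯∘M_p): M ≅ I[1,1]^2, I[2,4], I[4,4].
μ_θ-semistable layers: μ^(1)=3; μ^(2)=0; μ^(3)=-3

((0, 0, 0, 2); (0, 1, 1, 0); (2, 0, 0, 0))


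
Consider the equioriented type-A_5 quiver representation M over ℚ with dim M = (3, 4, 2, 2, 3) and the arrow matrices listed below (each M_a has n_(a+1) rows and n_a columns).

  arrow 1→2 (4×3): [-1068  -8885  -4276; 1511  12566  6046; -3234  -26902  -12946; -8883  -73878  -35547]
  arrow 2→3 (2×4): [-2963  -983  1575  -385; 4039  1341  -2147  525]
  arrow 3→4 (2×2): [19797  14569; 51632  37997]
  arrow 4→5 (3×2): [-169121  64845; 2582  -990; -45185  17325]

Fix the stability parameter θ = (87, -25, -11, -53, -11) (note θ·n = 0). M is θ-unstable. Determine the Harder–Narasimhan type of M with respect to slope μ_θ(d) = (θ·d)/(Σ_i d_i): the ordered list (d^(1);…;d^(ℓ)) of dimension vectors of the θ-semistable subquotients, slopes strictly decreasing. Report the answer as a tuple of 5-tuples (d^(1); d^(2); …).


Barcode: M ≅ I[1,2], I[1,4], I[1,5], I[2,2], I[5,5]^2. HN layers by μ_θ (5 steps, strictly decreasing):
  μ^(1)=31; μ^(2)=-1/2; μ^(3)=-13/5; μ^(4)=-11; μ^(5)=-25

((1, 1, 0, 0, 0); (1, 1, 1, 1, 0); (1, 1, 1, 1, 1); (0, 0, 0, 0, 2); (0, 1, 0, 0, 0))


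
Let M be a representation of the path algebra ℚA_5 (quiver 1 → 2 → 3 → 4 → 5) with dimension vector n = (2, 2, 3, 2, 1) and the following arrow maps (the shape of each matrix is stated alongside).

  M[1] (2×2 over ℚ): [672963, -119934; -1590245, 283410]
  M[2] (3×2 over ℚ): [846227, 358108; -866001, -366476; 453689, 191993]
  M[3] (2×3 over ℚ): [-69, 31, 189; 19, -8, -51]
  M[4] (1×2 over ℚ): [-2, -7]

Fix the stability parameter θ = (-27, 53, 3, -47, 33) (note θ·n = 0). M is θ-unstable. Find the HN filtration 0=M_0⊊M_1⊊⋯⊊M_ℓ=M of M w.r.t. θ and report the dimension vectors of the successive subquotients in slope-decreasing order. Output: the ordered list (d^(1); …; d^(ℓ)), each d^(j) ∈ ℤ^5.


Barcode: M ≅ I[1,1], I[1,5], I[2,4], I[3,3]. HN layers by μ_θ (3 steps, strictly decreasing):
  μ^(1)=33; μ^(2)=3; μ^(3)=-27

((0, 0, 0, 0, 1); (0, 2, 3, 2, 0); (2, 0, 0, 0, 0))


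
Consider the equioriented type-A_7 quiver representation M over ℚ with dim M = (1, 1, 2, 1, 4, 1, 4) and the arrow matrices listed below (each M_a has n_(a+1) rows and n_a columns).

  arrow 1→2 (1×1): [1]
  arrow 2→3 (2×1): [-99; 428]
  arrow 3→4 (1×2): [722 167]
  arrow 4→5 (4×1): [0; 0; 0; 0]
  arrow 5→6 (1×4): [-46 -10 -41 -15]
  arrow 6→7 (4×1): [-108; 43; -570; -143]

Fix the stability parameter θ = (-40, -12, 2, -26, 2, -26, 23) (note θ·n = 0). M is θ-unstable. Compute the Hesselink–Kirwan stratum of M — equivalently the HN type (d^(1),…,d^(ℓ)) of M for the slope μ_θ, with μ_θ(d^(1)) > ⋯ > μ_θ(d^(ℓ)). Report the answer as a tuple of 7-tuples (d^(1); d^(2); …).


Interval decomposition of M: I[1,4], I[3,3], I[5,5]^3, I[5,7], I[7,7]^3.
HN type (ℓ=4): μ^(1)=23; μ^(2)=2; μ^(3)=-12; μ^(4)=-40

((0, 0, 0, 0, 0, 0, 4); (0, 0, 1, 0, 3, 0, 0); (0, 1, 1, 1, 1, 1, 0); (1, 0, 0, 0, 0, 0, 0))


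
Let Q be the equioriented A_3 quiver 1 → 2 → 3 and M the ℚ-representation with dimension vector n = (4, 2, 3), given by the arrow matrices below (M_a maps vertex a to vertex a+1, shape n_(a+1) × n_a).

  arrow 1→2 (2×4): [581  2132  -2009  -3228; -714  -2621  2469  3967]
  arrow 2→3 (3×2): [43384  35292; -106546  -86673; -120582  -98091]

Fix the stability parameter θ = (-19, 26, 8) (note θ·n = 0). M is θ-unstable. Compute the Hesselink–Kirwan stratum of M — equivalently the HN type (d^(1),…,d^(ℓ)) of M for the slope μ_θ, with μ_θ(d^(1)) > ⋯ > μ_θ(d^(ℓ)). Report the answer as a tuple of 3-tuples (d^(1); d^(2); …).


Barcode: M ≅ I[1,1]^2, I[1,2], I[1,3], I[3,3]^2. HN layers by μ_θ (4 steps, strictly decreasing):
  μ^(1)=26; μ^(2)=17; μ^(3)=8; μ^(4)=-19

((0, 1, 0); (0, 1, 1); (0, 0, 2); (4, 0, 0))


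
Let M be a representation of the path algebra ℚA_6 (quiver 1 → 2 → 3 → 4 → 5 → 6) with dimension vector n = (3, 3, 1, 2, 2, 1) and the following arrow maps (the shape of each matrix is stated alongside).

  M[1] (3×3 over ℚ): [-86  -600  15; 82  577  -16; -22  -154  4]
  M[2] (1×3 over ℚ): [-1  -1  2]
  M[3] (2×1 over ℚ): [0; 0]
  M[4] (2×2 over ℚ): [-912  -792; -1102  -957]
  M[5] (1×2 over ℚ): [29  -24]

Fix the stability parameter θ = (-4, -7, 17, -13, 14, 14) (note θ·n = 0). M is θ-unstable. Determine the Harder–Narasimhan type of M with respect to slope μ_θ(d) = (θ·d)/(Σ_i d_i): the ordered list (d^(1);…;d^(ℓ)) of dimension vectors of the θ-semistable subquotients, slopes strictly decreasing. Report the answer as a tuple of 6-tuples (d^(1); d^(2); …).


Barcode: M ≅ I[1,2]^2, I[1,3], I[4,4], I[4,5], I[5,6]. HN layers by μ_θ (4 steps, strictly decreasing):
  μ^(1)=17; μ^(2)=14; μ^(3)=-11/2; μ^(4)=-13

((0, 0, 1, 0, 0, 0); (0, 0, 0, 0, 2, 1); (3, 3, 0, 0, 0, 0); (0, 0, 0, 2, 0, 0))


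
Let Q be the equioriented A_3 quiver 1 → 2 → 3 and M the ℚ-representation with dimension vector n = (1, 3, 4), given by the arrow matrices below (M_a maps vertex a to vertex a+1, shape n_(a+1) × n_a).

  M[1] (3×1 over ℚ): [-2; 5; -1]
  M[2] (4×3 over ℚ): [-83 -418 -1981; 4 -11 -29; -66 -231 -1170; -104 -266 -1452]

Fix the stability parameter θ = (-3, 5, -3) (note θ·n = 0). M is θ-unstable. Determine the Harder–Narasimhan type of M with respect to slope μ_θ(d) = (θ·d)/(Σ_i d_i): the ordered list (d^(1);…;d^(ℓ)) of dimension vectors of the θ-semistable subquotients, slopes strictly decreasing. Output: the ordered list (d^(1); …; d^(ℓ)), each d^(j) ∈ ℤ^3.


Barcode: M ≅ I[1,3], I[2,3]^2, I[3,3]. HN layers by μ_θ (2 steps, strictly decreasing):
  μ^(1)=1; μ^(2)=-3

((0, 3, 3); (1, 0, 1))


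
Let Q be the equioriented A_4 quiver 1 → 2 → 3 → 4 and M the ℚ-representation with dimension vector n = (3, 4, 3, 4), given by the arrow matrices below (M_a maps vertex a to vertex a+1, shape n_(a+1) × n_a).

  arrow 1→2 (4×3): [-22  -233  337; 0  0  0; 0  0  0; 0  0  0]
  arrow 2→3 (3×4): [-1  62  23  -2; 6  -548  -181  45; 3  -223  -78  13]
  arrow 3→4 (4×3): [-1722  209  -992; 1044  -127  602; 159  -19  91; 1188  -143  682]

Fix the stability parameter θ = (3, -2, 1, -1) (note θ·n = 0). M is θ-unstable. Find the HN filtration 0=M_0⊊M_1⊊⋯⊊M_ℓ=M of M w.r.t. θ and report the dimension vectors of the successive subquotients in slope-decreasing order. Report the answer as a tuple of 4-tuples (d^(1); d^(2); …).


Interval decomposition of M: I[1,1]^2, I[1,3], I[2,2], I[2,4]^2, I[4,4]^2.
HN type (ℓ=6): μ^(1)=3; μ^(2)=1; μ^(3)=1/2; μ^(4)=0; μ^(5)=-1; μ^(6)=-2

((2, 0, 0, 0); (0, 0, 1, 0); (1, 1, 0, 0); (0, 0, 2, 2); (0, 0, 0, 2); (0, 3, 0, 0))


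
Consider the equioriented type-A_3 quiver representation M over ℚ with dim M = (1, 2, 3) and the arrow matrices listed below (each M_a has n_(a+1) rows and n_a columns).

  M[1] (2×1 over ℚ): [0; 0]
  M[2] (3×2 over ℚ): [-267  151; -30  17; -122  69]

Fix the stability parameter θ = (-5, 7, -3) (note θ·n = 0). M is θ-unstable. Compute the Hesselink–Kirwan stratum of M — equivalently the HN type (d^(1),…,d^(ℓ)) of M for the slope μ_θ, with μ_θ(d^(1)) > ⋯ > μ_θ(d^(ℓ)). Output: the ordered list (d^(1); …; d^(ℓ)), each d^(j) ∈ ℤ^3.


Via rank(M_{q-1}∘⋯∘M_p): M ≅ I[1,1], I[2,3]^2, I[3,3].
μ_θ-semistable layers: μ^(1)=2; μ^(2)=-3; μ^(3)=-5

((0, 2, 2); (0, 0, 1); (1, 0, 0))


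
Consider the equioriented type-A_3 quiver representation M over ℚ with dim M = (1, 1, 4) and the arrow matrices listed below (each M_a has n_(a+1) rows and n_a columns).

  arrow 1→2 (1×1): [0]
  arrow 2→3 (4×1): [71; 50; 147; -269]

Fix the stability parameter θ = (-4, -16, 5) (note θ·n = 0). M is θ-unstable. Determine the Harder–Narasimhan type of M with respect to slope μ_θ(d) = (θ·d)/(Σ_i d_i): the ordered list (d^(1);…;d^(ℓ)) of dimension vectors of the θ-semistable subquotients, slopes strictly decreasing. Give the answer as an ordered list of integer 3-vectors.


Interval decomposition of M: I[1,1], I[2,3], I[3,3]^3.
HN type (ℓ=3): μ^(1)=5; μ^(2)=-4; μ^(3)=-16

((0, 0, 4); (1, 0, 0); (0, 1, 0))


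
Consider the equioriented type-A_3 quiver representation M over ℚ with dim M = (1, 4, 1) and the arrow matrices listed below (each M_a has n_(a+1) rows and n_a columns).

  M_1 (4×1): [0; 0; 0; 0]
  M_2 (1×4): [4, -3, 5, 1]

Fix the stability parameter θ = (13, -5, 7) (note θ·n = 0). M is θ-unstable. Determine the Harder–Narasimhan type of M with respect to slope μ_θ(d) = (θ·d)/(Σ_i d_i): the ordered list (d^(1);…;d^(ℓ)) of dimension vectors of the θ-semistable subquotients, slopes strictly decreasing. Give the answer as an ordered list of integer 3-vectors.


Via rank(M_{q-1}∘⋯∘M_p): M ≅ I[1,1], I[2,2]^3, I[2,3].
μ_θ-semistable layers: μ^(1)=13; μ^(2)=7; μ^(3)=-5

((1, 0, 0); (0, 0, 1); (0, 4, 0))


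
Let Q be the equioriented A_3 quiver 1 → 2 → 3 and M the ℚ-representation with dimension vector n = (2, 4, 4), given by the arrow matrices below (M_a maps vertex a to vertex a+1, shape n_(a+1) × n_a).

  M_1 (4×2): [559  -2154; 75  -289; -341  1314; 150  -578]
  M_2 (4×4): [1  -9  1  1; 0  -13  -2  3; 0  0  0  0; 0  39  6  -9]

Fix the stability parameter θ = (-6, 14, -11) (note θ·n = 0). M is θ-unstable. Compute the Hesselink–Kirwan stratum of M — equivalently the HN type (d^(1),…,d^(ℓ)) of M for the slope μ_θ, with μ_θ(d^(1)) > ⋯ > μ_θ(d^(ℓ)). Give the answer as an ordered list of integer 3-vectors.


Interval decomposition of M: I[1,3]^2, I[2,2]^2, I[3,3]^2.
HN type (ℓ=4): μ^(1)=14; μ^(2)=3/2; μ^(3)=-6; μ^(4)=-11

((0, 2, 0); (0, 2, 2); (2, 0, 0); (0, 0, 2))


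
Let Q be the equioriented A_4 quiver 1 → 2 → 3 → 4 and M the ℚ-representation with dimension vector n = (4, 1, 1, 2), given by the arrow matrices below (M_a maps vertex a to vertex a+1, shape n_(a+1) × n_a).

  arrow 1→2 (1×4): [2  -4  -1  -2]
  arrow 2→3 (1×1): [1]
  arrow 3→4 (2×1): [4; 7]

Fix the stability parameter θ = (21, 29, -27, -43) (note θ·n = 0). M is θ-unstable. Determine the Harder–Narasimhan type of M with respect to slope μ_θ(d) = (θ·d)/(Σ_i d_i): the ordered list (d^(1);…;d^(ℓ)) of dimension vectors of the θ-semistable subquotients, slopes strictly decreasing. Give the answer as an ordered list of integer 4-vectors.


Interval decomposition of M: I[1,1]^3, I[1,4], I[4,4].
HN type (ℓ=3): μ^(1)=21; μ^(2)=-5; μ^(3)=-43

((3, 0, 0, 0); (1, 1, 1, 1); (0, 0, 0, 1))
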